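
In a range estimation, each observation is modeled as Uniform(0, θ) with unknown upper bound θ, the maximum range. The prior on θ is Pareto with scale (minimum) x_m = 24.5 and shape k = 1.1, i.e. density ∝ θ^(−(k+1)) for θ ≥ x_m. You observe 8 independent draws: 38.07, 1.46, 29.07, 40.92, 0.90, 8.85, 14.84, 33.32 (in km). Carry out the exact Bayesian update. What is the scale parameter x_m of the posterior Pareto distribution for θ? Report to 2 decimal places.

40.92

A Pareto(scale x_m, shape k) prior on the upper bound θ of Uniform(0, θ) is conjugate: posterior is Pareto(max(x_m, max xᵢ), k + n).
Sample maximum = 40.92; prior scale x_m = 24.5 → posterior scale = max = 40.92.
Posterior shape = 1.1 + 8 = 9.1.
Posterior scale x_m = 40.92.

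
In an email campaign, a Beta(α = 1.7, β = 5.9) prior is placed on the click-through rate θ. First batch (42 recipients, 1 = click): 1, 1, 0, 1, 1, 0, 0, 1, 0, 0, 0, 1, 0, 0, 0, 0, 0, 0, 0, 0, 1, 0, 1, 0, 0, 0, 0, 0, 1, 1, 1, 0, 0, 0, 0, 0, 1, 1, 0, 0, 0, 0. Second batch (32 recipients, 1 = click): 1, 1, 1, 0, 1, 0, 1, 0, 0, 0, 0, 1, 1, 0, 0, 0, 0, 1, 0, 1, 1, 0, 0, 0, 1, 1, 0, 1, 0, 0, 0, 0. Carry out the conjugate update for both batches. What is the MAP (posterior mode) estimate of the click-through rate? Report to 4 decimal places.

0.3354

The Beta prior is conjugate to a Binomial/Bernoulli likelihood; the update adds successes to α and failures to β.
After batch 1: Beta(1.7+13, 5.9+29) = Beta(14.7, 34.9).
After batch 2: Beta(14.7+13, 34.9+19) = Beta(27.7, 53.9).
Mode of Beta(a,b) for a,b>1 is (a−1)/(a+b−2) = 26.7/79.6 = 0.3354.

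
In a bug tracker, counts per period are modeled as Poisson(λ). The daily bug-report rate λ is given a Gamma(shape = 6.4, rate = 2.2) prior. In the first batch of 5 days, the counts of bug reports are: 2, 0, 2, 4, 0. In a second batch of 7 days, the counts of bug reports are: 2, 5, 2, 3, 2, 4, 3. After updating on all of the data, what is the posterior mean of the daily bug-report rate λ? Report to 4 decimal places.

2.4930

With a Gamma(shape α, rate β) prior, the Poisson likelihood is conjugate: the posterior is Gamma(α + ΣXᵢ, β + n).
Batch 1: sum of counts S = 8 over n = 5 days.
After batch 1: Gamma(α+S, β+n) = Gamma(6.4+8, 2.2+5) = Gamma(14.4, 7.2).
Batch 2: sum of counts S = 21 over n = 7 days.
After batch 2: Gamma(α+S, β+n) = Gamma(14.4+21, 7.2+7) = Gamma(35.4, 14.2).
Posterior mean = α/β = 35.4/14.2 = 2.4930.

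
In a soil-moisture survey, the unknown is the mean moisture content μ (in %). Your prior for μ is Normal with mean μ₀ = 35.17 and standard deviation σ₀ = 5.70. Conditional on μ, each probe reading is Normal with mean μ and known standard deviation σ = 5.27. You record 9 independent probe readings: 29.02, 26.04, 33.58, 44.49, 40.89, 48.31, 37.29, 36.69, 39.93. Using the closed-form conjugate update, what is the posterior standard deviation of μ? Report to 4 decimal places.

1.6788

For Normal data with known variance σ², a Normal(μ₀, σ₀²) prior on μ is conjugate. Posterior precision = 1/σ₀² + n/σ²; posterior mean is the precision-weighted average of μ₀ and x̄.
σ₀² = 5.70² = 32.49, σ² = 5.27² = 27.7729; σ² + n·σ₀² = 27.7729 + 9·32.49 = 320.1829.
Posterior precision = 1/σ₀² + n/σ² = 1/32.49 + 9/27.7729 = (σ² + n·σ₀²)/(σ₀²σ²) = 320.1829/(32.49·27.7729); posterior variance σₙ² = σ₀²σ²/(σ² + n·σ₀²) = 32.49·27.7729/320.1829 = 2.818206.
Posterior SD = √σₙ² = √(32.49·27.7729/320.1829) = 1.6788.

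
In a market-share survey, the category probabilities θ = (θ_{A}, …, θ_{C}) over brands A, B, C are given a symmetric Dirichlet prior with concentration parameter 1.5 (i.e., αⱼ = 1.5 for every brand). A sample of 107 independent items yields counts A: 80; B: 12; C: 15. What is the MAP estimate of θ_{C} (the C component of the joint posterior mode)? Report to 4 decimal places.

The Dirichlet prior is conjugate to the Multinomial likelihood: each posterior αⱼ = prior αⱼ + observed count nⱼ.
Posterior concentration: (81.5, 13.5, 16.5), total = 111.5.
Joint mode component: (α_{C}−1)/(Σα−K) = 15.5/108.5 = 0.1429.

0.1429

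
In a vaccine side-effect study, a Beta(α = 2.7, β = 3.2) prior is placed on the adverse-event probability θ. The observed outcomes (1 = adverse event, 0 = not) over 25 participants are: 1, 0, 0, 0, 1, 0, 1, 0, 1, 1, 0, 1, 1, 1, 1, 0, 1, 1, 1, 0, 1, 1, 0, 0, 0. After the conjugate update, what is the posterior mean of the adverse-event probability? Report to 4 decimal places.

The Beta prior is conjugate to a Binomial/Bernoulli likelihood; the update adds successes to α and failures to β.
Posterior: Beta(α+k, β+n−k) = Beta(2.7+14, 3.2+11) = Beta(16.7, 14.2).
Posterior mean = α/(α+β) = 16.7/30.9 = 0.5405.

0.5405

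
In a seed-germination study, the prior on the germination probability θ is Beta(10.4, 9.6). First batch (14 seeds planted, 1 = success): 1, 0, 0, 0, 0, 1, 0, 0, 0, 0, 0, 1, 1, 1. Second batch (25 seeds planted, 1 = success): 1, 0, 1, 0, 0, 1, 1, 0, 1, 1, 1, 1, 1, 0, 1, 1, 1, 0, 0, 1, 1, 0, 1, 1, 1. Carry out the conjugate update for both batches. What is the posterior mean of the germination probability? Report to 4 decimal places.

The Beta prior is conjugate to a Binomial/Bernoulli likelihood; the update adds successes to α and failures to β.
After batch 1: Beta(10.4+5, 9.6+9) = Beta(15.4, 18.6).
After batch 2: Beta(15.4+17, 18.6+8) = Beta(32.4, 26.6).
Posterior mean = α/(α+β) = 32.4/59.0 = 0.5492.

0.5492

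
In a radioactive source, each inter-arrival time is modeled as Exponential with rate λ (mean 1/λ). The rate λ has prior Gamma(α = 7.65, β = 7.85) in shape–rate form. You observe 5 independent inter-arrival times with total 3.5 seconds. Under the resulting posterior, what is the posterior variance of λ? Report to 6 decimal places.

With a Gamma(shape α, rate β) prior on the exponential rate λ, the posterior after n observations with total T = Σxᵢ is Gamma(α+n, β+T).
Posterior: Gamma(7.65+5, 7.85+3.5) = Gamma(12.65, 11.35).
Var = α/β² = 0.098197.

0.098197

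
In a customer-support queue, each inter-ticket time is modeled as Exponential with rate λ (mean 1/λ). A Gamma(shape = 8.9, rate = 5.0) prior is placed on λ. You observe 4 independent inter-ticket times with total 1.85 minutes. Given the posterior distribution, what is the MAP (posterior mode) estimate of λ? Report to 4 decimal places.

1.7372

With a Gamma(shape α, rate β) prior on the exponential rate λ, the posterior after n observations with total T = Σxᵢ is Gamma(α+n, β+T).
Posterior: Gamma(8.9+4, 5.0+1.85) = Gamma(12.9, 6.85).
Mode = (α−1)/β = 1.7372.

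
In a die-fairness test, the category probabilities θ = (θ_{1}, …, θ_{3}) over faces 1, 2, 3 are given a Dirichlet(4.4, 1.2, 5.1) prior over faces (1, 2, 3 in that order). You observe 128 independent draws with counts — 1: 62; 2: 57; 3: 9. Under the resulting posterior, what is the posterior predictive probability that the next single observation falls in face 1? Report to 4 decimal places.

The Dirichlet prior is conjugate to the Multinomial likelihood: each posterior αⱼ = prior αⱼ + observed count nⱼ.
Posterior concentration: (66.4, 58.2, 14.1), total = 138.7.
P(next = 1 | data) = α_{1}/Σα = 0.4787.

0.4787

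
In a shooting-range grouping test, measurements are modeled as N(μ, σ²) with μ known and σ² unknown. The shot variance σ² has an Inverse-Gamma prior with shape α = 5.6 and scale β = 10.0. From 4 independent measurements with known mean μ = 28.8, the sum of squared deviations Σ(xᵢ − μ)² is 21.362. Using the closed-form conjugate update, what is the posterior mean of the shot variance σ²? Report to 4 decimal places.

With known mean μ and an Inverse-Gamma(α, β) prior on σ², the Normal likelihood is conjugate: posterior is Inv-Gamma(α + n/2, β + Σ(xᵢ−μ)²/2).
Posterior: Inv-Gamma(5.6 + 4/2, 10.0 + 21.362/2) = Inv-Gamma(7.60, 20.6810).
E[σ²|data] = β/(α−1) = 20.6810/6.60 = 3.1335.

3.1335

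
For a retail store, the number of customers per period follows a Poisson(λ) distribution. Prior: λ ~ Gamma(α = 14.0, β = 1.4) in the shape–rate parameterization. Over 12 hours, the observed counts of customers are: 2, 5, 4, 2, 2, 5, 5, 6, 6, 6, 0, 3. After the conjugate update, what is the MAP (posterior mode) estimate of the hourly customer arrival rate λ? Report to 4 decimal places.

With a Gamma(shape α, rate β) prior, the Poisson likelihood is conjugate: the posterior is Gamma(α + ΣXᵢ, β + n).
Sum of counts S = 46 over n = 12 hours.
Posterior: Gamma(α+S, β+n) = Gamma(14.0+46, 1.4+12) = Gamma(60.0, 13.4).
Mode of Gamma(α,β) for α≥1 is (α−1)/β = 59.0/13.4 = 4.4030.

4.4030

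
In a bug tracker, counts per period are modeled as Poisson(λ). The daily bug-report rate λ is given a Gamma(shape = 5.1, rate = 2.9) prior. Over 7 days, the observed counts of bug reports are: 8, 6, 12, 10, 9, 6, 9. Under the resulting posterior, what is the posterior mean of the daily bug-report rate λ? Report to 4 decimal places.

With a Gamma(shape α, rate β) prior, the Poisson likelihood is conjugate: the posterior is Gamma(α + ΣXᵢ, β + n).
Sum of counts S = 60 over n = 7 days.
Posterior: Gamma(α+S, β+n) = Gamma(5.1+60, 2.9+7) = Gamma(65.1, 9.9).
Posterior mean = α/β = 65.1/9.9 = 6.5758.

6.5758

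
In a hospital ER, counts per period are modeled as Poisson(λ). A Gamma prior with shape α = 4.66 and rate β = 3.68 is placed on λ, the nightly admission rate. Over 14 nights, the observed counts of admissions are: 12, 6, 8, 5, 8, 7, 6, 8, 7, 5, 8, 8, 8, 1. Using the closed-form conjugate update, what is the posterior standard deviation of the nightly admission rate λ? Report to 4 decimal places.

With a Gamma(shape α, rate β) prior, the Poisson likelihood is conjugate: the posterior is Gamma(α + ΣXᵢ, β + n).
Sum of counts S = 97 over n = 14 nights.
Posterior: Gamma(α+S, β+n) = Gamma(4.66+97, 3.68+14) = Gamma(101.66, 17.68).
SD = √α/β = √101.66/17.68 = 0.5703.

0.5703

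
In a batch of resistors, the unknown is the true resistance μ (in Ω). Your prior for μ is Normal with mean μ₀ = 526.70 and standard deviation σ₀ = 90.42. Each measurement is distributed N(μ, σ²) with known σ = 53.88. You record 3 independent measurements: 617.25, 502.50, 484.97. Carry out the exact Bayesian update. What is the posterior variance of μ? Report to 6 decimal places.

For Normal data with known variance σ², a Normal(μ₀, σ₀²) prior on μ is conjugate. Posterior precision = 1/σ₀² + n/σ²; posterior mean is the precision-weighted average of μ₀ and x̄.
σ₀² = 90.42² = 8175.7764, σ² = 53.88² = 2903.0544; σ² + n·σ₀² = 2903.0544 + 3·8175.7764 = 27430.3836.
Posterior precision = 1/σ₀² + n/σ² = 1/8175.7764 + 3/2903.0544 = (σ² + n·σ₀²)/(σ₀²σ²) = 27430.3836/(8175.7764·2903.0544); posterior variance σₙ² = σ₀²σ²/(σ² + n·σ₀²) = 8175.7764·2903.0544/27430.3836 = 865.271299.

865.271299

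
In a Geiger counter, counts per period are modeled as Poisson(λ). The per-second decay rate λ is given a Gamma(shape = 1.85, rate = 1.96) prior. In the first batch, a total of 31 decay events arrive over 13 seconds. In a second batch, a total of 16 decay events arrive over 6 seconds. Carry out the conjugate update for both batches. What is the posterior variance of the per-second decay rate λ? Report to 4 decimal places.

0.1112

With a Gamma(shape α, rate β) prior, the Poisson likelihood is conjugate: the posterior is Gamma(α + ΣXᵢ, β + n).
After batch 1: Gamma(α+S, β+n) = Gamma(1.85+31, 1.96+13) = Gamma(32.85, 14.96).
After batch 2: Gamma(α+S, β+n) = Gamma(32.85+16, 14.96+6) = Gamma(48.85, 20.96).
Var = α/β² = 48.85/20.96² = 0.1112.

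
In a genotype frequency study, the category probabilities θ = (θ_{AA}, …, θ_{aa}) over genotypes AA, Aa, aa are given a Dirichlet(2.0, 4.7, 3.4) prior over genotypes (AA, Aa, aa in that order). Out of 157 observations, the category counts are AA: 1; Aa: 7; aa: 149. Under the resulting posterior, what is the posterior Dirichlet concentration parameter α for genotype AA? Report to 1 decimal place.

3.0

The Dirichlet prior is conjugate to the Multinomial likelihood: each posterior αⱼ = prior αⱼ + observed count nⱼ.
Posterior concentration: (3.0, 11.7, 152.4), total = 167.1.
α_{AA} = 2.0 + 1 = 3.0.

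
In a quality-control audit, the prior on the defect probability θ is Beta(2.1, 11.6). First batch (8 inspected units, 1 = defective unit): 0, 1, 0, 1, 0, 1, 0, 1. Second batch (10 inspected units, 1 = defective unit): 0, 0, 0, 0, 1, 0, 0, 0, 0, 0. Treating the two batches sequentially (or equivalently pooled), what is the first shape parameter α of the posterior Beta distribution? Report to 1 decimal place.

The Beta prior is conjugate to a Binomial/Bernoulli likelihood; the update adds successes to α and failures to β.
After batch 1: Beta(2.1+4, 11.6+4) = Beta(6.1, 15.6).
After batch 2: Beta(6.1+1, 15.6+9) = Beta(7.1, 24.6).
Posterior α = 7.1.

7.1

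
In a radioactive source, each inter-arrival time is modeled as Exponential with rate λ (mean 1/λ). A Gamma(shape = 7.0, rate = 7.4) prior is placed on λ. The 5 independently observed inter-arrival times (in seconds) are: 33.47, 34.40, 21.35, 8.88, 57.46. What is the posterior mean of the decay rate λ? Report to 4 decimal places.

With a Gamma(shape α, rate β) prior on the exponential rate λ, the posterior after n observations with total T = Σxᵢ is Gamma(α+n, β+T).
Sum of observations T = 155.56 seconds; n = 5.
Posterior: Gamma(7.0+5, 7.4+155.56) = Gamma(12.0, 162.96).
Posterior mean of λ = α/β = 12.0/162.96 = 0.0736.

0.0736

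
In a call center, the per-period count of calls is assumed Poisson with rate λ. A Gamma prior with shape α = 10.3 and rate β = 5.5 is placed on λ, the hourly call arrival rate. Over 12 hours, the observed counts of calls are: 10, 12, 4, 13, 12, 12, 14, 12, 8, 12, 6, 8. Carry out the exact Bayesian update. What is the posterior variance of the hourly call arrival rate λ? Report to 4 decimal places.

With a Gamma(shape α, rate β) prior, the Poisson likelihood is conjugate: the posterior is Gamma(α + ΣXᵢ, β + n).
Sum of counts S = 123 over n = 12 hours.
Posterior: Gamma(α+S, β+n) = Gamma(10.3+123, 5.5+12) = Gamma(133.3, 17.5).
Var = α/β² = 133.3/17.5² = 0.4353.

0.4353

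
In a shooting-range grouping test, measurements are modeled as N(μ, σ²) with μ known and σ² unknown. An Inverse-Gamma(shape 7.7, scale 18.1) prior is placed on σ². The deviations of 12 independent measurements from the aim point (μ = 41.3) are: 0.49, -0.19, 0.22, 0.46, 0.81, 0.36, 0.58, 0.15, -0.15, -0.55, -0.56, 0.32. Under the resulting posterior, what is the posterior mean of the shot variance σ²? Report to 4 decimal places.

1.5205

With known mean μ and an Inverse-Gamma(α, β) prior on σ², the Normal likelihood is conjugate: posterior is Inv-Gamma(α + n/2, β + Σ(xᵢ−μ)²/2).
Σ(xᵢ−μ)² = (0.49)² + (-0.19)² + (0.22)² + (0.46)² + (0.81)² + (0.36)² + (0.58)² + (0.15)² + (-0.15)² + (-0.55)² + (-0.56)² + (0.32)² = 2.4218.
Posterior: Inv-Gamma(7.7 + 12/2, 18.1 + 2.4218/2) = Inv-Gamma(13.70, 19.31090).
E[σ²|data] = β/(α−1) = 19.31090/12.70 = 1.5205.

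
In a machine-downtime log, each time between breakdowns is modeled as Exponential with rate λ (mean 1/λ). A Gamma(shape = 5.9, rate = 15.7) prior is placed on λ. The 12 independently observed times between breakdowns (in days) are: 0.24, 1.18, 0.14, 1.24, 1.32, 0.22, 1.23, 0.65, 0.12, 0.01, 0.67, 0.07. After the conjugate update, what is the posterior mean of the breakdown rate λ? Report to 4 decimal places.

0.7854

With a Gamma(shape α, rate β) prior on the exponential rate λ, the posterior after n observations with total T = Σxᵢ is Gamma(α+n, β+T).
Sum of observations T = 7.09 days; n = 12.
Posterior: Gamma(5.9+12, 15.7+7.09) = Gamma(17.9, 22.79).
Posterior mean of λ = α/β = 17.9/22.79 = 0.7854.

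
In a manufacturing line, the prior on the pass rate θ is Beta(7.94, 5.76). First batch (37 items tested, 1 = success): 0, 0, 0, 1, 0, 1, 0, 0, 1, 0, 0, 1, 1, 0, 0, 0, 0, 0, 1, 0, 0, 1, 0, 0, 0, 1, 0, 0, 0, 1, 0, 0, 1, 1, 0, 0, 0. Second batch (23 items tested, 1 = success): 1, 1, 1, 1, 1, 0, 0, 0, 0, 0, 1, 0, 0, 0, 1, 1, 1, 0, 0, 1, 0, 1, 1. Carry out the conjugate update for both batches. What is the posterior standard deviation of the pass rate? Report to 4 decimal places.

0.0571

The Beta prior is conjugate to a Binomial/Bernoulli likelihood; the update adds successes to α and failures to β.
After batch 1: Beta(7.94+11, 5.76+26) = Beta(18.94, 31.76).
After batch 2: Beta(18.94+12, 31.76+11) = Beta(30.94, 42.76).
Var = αβ/((α+β)²(α+β+1)) = 30.94·42.76/(73.70²·74.70) = 0.00326064; SD = √0.00326064 = 0.0571.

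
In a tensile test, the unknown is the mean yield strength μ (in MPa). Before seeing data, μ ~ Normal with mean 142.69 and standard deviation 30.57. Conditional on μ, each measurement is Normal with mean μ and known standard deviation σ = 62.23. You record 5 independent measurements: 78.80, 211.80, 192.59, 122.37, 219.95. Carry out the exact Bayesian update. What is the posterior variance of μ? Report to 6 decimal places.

For Normal data with known variance σ², a Normal(μ₀, σ₀²) prior on μ is conjugate. Posterior precision = 1/σ₀² + n/σ²; posterior mean is the precision-weighted average of μ₀ and x̄.
σ₀² = 30.57² = 934.5249, σ² = 62.23² = 3872.5729; σ² + n·σ₀² = 3872.5729 + 5·934.5249 = 8545.1974.
Posterior precision = 1/σ₀² + n/σ² = 1/934.5249 + 5/3872.5729 = (σ² + n·σ₀²)/(σ₀²σ²) = 8545.1974/(934.5249·3872.5729); posterior variance σₙ² = σ₀²σ²/(σ² + n·σ₀²) = 934.5249·3872.5729/8545.1974 = 423.514593.

423.514593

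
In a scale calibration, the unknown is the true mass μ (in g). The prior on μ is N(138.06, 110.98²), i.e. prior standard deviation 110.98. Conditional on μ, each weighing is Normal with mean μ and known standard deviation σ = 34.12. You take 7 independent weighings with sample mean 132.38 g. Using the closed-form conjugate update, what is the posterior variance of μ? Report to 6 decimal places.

164.094854

For Normal data with known variance σ², a Normal(μ₀, σ₀²) prior on μ is conjugate. Posterior precision = 1/σ₀² + n/σ²; posterior mean is the precision-weighted average of μ₀ and x̄.
σ₀² = 110.98² = 12316.5604, σ² = 34.12² = 1164.1744; σ² + n·σ₀² = 1164.1744 + 7·12316.5604 = 87380.0972.
Posterior precision = 1/σ₀² + n/σ² = 1/12316.5604 + 7/1164.1744 = (σ² + n·σ₀²)/(σ₀²σ²) = 87380.0972/(12316.5604·1164.1744); posterior variance σₙ² = σ₀²σ²/(σ² + n·σ₀²) = 12316.5604·1164.1744/87380.0972 = 164.094854.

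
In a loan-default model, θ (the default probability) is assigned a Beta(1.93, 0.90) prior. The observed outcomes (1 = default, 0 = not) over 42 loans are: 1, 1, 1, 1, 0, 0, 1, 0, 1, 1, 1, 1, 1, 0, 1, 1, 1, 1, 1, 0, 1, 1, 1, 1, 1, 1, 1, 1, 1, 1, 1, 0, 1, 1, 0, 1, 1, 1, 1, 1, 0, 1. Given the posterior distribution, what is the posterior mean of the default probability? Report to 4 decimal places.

The Beta prior is conjugate to a Binomial/Bernoulli likelihood; the update adds successes to α and failures to β.
Posterior: Beta(α+k, β+n−k) = Beta(1.93+34, 0.90+8) = Beta(35.93, 8.90).
Posterior mean = α/(α+β) = 35.93/44.83 = 0.8015.

0.8015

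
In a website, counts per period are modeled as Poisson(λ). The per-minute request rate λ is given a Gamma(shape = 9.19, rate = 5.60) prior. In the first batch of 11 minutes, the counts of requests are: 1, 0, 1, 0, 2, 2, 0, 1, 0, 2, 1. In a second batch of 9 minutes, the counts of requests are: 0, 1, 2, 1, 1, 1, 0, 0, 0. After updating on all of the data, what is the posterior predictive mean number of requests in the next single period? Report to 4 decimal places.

0.9840

With a Gamma(shape α, rate β) prior, the Poisson likelihood is conjugate: the posterior is Gamma(α + ΣXᵢ, β + n).
Batch 1: sum of counts S = 10 over n = 11 minutes.
After batch 1: Gamma(α+S, β+n) = Gamma(9.19+10, 5.60+11) = Gamma(19.19, 16.60).
Batch 2: sum of counts S = 6 over n = 9 minutes.
After batch 2: Gamma(α+S, β+n) = Gamma(19.19+6, 16.60+9) = Gamma(25.19, 25.60).
The predictive distribution for one future period is NegBinom with mean α/β = 0.9840.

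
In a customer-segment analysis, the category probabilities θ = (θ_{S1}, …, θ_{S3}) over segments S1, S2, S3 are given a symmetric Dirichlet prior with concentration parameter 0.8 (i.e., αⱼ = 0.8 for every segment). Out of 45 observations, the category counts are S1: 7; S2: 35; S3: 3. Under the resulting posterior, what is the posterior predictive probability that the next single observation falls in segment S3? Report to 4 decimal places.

0.0802

The Dirichlet prior is conjugate to the Multinomial likelihood: each posterior αⱼ = prior αⱼ + observed count nⱼ.
Posterior concentration: (7.8, 35.8, 3.8), total = 47.4.
P(next = S3 | data) = α_{S3}/Σα = 0.0802.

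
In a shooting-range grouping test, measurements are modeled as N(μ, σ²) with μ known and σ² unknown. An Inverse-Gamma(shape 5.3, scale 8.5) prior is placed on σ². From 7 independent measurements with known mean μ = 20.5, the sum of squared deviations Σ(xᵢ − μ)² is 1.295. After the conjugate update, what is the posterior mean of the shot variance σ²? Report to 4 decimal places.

With known mean μ and an Inverse-Gamma(α, β) prior on σ², the Normal likelihood is conjugate: posterior is Inv-Gamma(α + n/2, β + Σ(xᵢ−μ)²/2).
Posterior: Inv-Gamma(5.3 + 7/2, 8.5 + 1.295/2) = Inv-Gamma(8.80, 9.1475).
E[σ²|data] = β/(α−1) = 9.1475/7.80 = 1.1728.

1.1728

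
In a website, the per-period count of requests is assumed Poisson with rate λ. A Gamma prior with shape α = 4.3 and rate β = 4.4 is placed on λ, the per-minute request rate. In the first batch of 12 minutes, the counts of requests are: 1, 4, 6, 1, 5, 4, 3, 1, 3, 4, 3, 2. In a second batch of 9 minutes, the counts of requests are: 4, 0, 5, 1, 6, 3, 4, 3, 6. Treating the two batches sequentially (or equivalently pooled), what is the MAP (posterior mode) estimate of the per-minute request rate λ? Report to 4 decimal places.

With a Gamma(shape α, rate β) prior, the Poisson likelihood is conjugate: the posterior is Gamma(α + ΣXᵢ, β + n).
Batch 1: sum of counts S = 37 over n = 12 minutes.
After batch 1: Gamma(α+S, β+n) = Gamma(4.3+37, 4.4+12) = Gamma(41.3, 16.4).
Batch 2: sum of counts S = 32 over n = 9 minutes.
After batch 2: Gamma(α+S, β+n) = Gamma(41.3+32, 16.4+9) = Gamma(73.3, 25.4).
Mode of Gamma(α,β) for α≥1 is (α−1)/β = 72.3/25.4 = 2.8465.

2.8465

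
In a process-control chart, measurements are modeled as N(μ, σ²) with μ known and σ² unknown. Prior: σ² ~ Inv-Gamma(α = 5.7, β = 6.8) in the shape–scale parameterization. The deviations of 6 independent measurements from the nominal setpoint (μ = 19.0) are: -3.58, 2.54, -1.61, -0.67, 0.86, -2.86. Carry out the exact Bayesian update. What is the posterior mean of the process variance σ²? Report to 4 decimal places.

With known mean μ and an Inverse-Gamma(α, β) prior on σ², the Normal likelihood is conjugate: posterior is Inv-Gamma(α + n/2, β + Σ(xᵢ−μ)²/2).
Σ(xᵢ−μ)² = (-3.58)² + (2.54)² + (-1.61)² + (-0.67)² + (0.86)² + (-2.86)² = 31.2282.
Posterior: Inv-Gamma(5.7 + 6/2, 6.8 + 31.2282/2) = Inv-Gamma(8.70, 22.41410).
E[σ²|data] = β/(α−1) = 22.41410/7.70 = 2.9109.

2.9109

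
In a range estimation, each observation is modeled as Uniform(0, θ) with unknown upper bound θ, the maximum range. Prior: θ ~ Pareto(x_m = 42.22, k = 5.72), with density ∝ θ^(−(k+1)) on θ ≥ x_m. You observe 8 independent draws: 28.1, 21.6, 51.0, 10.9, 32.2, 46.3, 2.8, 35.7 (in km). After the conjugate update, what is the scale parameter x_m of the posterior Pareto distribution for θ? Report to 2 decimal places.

A Pareto(scale x_m, shape k) prior on the upper bound θ of Uniform(0, θ) is conjugate: posterior is Pareto(max(x_m, max xᵢ), k + n).
Sample maximum = 51.0; prior scale x_m = 42.22 → posterior scale = max = 51.00.
Posterior shape = 5.72 + 8 = 13.72.
Posterior scale x_m = 51.00.

51.00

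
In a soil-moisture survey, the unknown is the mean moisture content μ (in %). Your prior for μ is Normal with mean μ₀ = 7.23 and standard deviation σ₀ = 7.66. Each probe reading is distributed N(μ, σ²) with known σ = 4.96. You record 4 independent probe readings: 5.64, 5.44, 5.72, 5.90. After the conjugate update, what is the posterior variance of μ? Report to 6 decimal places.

5.566878

For Normal data with known variance σ², a Normal(μ₀, σ₀²) prior on μ is conjugate. Posterior precision = 1/σ₀² + n/σ²; posterior mean is the precision-weighted average of μ₀ and x̄.
σ₀² = 7.66² = 58.6756, σ² = 4.96² = 24.6016; σ² + n·σ₀² = 24.6016 + 4·58.6756 = 259.304.
Posterior precision = 1/σ₀² + n/σ² = 1/58.6756 + 4/24.6016 = (σ² + n·σ₀²)/(σ₀²σ²) = 259.304/(58.6756·24.6016); posterior variance σₙ² = σ₀²σ²/(σ² + n·σ₀²) = 58.6756·24.6016/259.304 = 5.566878.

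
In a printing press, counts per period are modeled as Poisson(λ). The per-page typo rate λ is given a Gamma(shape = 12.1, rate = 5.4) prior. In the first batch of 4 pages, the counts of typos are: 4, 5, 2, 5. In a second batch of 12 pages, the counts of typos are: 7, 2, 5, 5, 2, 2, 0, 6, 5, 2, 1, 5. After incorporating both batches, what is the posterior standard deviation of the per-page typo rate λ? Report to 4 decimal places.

0.3912

With a Gamma(shape α, rate β) prior, the Poisson likelihood is conjugate: the posterior is Gamma(α + ΣXᵢ, β + n).
Batch 1: sum of counts S = 16 over n = 4 pages.
After batch 1: Gamma(α+S, β+n) = Gamma(12.1+16, 5.4+4) = Gamma(28.1, 9.4).
Batch 2: sum of counts S = 42 over n = 12 pages.
After batch 2: Gamma(α+S, β+n) = Gamma(28.1+42, 9.4+12) = Gamma(70.1, 21.4).
SD = √α/β = √70.1/21.4 = 0.3912.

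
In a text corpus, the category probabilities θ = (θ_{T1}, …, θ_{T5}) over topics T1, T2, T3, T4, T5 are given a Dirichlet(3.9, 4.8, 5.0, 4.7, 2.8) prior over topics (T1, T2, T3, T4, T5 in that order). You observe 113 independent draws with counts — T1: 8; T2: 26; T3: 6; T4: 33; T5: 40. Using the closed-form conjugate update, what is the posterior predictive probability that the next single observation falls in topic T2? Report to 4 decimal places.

0.2295

The Dirichlet prior is conjugate to the Multinomial likelihood: each posterior αⱼ = prior αⱼ + observed count nⱼ.
Posterior concentration: (11.9, 30.8, 11.0, 37.7, 42.8), total = 134.2.
P(next = T2 | data) = α_{T2}/Σα = 0.2295.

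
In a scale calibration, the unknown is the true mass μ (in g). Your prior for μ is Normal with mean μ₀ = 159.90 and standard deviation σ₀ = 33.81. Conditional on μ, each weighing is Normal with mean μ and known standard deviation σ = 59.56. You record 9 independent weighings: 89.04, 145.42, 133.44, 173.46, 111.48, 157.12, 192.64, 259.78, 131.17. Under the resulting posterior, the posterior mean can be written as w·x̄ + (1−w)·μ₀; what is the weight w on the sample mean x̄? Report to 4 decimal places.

0.7436

For Normal data with known variance σ², a Normal(μ₀, σ₀²) prior on μ is conjugate. Posterior precision = 1/σ₀² + n/σ²; posterior mean is the precision-weighted average of μ₀ and x̄.
σ₀² = 33.81² = 1143.1161, σ² = 59.56² = 3547.3936. Prior precision 1/σ₀² = 1/1143.1161; data precision n/σ² = 9/3547.3936.
w = (n/σ²)/(1/σ₀² + n/σ²) = n·σ₀²/(σ² + n·σ₀²) = 9·1143.1161/(3547.3936 + 9·1143.1161) = 10288.0449/13835.4385 = 0.7436.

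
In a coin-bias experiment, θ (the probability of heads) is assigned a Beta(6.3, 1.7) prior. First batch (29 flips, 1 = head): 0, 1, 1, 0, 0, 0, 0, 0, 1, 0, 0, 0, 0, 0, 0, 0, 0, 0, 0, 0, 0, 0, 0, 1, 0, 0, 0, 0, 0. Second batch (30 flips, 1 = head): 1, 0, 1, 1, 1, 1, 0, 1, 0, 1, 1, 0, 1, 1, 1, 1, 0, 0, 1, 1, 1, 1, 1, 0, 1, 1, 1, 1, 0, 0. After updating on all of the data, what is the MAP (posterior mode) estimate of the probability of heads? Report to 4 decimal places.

The Beta prior is conjugate to a Binomial/Bernoulli likelihood; the update adds successes to α and failures to β.
After batch 1: Beta(6.3+4, 1.7+25) = Beta(10.3, 26.7).
After batch 2: Beta(10.3+21, 26.7+9) = Beta(31.3, 35.7).
Mode of Beta(a,b) for a,b>1 is (a−1)/(a+b−2) = 30.3/65.0 = 0.4662.

0.4662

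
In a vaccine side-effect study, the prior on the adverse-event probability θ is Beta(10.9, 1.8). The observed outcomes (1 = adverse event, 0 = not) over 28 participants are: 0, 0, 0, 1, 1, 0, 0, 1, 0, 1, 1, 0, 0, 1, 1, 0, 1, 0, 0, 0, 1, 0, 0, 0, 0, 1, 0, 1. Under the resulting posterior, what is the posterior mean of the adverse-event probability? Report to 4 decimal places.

0.5381

The Beta prior is conjugate to a Binomial/Bernoulli likelihood; the update adds successes to α and failures to β.
Posterior: Beta(α+k, β+n−k) = Beta(10.9+11, 1.8+17) = Beta(21.9, 18.8).
Posterior mean = α/(α+β) = 21.9/40.7 = 0.5381.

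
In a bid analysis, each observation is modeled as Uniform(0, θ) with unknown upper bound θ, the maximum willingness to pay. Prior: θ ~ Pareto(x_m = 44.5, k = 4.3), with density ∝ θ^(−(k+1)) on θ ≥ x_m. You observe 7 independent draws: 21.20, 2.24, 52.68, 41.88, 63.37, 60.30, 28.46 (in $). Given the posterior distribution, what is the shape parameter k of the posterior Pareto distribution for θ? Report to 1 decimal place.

11.3

A Pareto(scale x_m, shape k) prior on the upper bound θ of Uniform(0, θ) is conjugate: posterior is Pareto(max(x_m, max xᵢ), k + n).
Sample maximum = 63.37; prior scale x_m = 44.5 → posterior scale = max = 63.37.
Posterior shape = 4.3 + 7 = 11.3.
Posterior shape k = 11.3.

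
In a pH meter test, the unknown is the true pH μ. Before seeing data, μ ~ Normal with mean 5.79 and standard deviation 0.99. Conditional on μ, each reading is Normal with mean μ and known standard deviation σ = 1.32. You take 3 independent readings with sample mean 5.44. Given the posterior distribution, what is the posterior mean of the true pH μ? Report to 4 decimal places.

5.5702

For Normal data with known variance σ², a Normal(μ₀, σ₀²) prior on μ is conjugate. Posterior precision = 1/σ₀² + n/σ²; posterior mean is the precision-weighted average of μ₀ and x̄.
n·x̄ = 3·5.44 = 16.32.
σ₀² = 0.99² = 0.9801, σ² = 1.32² = 1.7424; σ² + n·σ₀² = 1.7424 + 3·0.9801 = 4.6827.
Posterior mean = (μ₀/σ₀² + n·x̄/σ²)/(1/σ₀² + n/σ²) = (σ²·μ₀ + σ₀²·n·x̄)/(σ² + n·σ₀²) = (1.7424·5.79 + 0.9801·16.32)/4.6827 = 26.083728/4.6827 = 5.5702.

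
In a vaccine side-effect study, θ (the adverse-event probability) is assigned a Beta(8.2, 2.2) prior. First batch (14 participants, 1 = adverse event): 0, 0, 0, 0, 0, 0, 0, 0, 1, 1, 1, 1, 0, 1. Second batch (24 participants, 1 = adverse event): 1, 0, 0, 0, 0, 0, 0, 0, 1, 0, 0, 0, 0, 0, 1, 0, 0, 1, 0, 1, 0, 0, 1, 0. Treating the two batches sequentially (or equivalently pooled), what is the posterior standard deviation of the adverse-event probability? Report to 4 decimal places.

0.0696

The Beta prior is conjugate to a Binomial/Bernoulli likelihood; the update adds successes to α and failures to β.
After batch 1: Beta(8.2+5, 2.2+9) = Beta(13.2, 11.2).
After batch 2: Beta(13.2+6, 11.2+18) = Beta(19.2, 29.2).
Var = αβ/((α+β)²(α+β+1)) = 19.2·29.2/(48.4²·49.4) = 0.00484469; SD = √0.00484469 = 0.0696.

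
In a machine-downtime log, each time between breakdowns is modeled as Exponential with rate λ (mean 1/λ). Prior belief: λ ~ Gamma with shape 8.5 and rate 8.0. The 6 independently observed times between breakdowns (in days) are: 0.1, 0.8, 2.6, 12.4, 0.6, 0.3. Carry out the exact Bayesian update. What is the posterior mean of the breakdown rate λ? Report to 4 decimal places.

With a Gamma(shape α, rate β) prior on the exponential rate λ, the posterior after n observations with total T = Σxᵢ is Gamma(α+n, β+T).
Sum of observations T = 16.8 days; n = 6.
Posterior: Gamma(8.5+6, 8.0+16.8) = Gamma(14.5, 24.8).
Posterior mean of λ = α/β = 14.5/24.8 = 0.5847.

0.5847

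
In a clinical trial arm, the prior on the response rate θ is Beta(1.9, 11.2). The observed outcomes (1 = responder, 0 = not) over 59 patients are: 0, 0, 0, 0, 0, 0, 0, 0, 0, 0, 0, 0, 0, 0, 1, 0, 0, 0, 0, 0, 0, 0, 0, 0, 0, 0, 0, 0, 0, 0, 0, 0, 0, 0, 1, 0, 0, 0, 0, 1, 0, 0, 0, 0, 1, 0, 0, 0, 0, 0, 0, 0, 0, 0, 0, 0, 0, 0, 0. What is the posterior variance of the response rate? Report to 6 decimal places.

The Beta prior is conjugate to a Binomial/Bernoulli likelihood; the update adds successes to α and failures to β.
Posterior: Beta(α+k, β+n−k) = Beta(1.9+4, 11.2+55) = Beta(5.9, 66.2).
Var = αβ/((α+β)²(α+β+1)) = 5.9·66.2/(72.1²·73.1) = 0.001028.

0.001028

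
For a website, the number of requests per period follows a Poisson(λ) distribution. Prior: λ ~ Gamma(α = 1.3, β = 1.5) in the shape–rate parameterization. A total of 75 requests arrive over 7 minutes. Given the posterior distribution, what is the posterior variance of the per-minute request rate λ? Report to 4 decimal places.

With a Gamma(shape α, rate β) prior, the Poisson likelihood is conjugate: the posterior is Gamma(α + ΣXᵢ, β + n).
Posterior: Gamma(α+S, β+n) = Gamma(1.3+75, 1.5+7) = Gamma(76.3, 8.5).
Var = α/β² = 76.3/8.5² = 1.0561.

1.0561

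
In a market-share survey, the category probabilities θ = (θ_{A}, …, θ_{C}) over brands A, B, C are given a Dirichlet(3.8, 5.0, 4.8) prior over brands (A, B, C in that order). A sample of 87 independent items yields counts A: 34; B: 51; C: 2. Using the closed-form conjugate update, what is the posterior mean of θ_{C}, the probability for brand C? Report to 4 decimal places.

0.0676

The Dirichlet prior is conjugate to the Multinomial likelihood: each posterior αⱼ = prior αⱼ + observed count nⱼ.
Posterior concentration: (37.8, 56.0, 6.8), total = 100.6.
E[θ_{C}|data] = α_{C}/Σα = 6.8/100.6 = 0.0676.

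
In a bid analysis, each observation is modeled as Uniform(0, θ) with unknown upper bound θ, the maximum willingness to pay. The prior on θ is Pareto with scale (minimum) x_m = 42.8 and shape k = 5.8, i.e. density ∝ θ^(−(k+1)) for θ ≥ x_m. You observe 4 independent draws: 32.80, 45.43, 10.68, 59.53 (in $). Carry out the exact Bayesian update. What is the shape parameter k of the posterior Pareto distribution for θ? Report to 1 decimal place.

9.8

A Pareto(scale x_m, shape k) prior on the upper bound θ of Uniform(0, θ) is conjugate: posterior is Pareto(max(x_m, max xᵢ), k + n).
Sample maximum = 59.53; prior scale x_m = 42.8 → posterior scale = max = 59.53.
Posterior shape = 5.8 + 4 = 9.8.
Posterior shape k = 9.8.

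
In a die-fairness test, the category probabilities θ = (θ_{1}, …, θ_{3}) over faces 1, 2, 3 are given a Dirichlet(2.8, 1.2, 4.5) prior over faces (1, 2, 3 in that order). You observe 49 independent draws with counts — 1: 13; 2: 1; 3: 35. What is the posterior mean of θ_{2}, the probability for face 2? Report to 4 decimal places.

The Dirichlet prior is conjugate to the Multinomial likelihood: each posterior αⱼ = prior αⱼ + observed count nⱼ.
Posterior concentration: (15.8, 2.2, 39.5), total = 57.5.
E[θ_{2}|data] = α_{2}/Σα = 2.2/57.5 = 0.0383.

0.0383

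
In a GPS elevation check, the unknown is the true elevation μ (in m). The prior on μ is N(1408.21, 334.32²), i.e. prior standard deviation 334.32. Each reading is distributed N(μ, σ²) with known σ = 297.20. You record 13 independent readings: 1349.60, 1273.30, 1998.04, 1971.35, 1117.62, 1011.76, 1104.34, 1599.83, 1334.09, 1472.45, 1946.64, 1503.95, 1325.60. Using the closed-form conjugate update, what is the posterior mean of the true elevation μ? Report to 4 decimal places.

1459.1039

For Normal data with known variance σ², a Normal(μ₀, σ₀²) prior on μ is conjugate. Posterior precision = 1/σ₀² + n/σ²; posterior mean is the precision-weighted average of μ₀ and x̄.
Σxᵢ = 1349.60 + 1273.30 + 1998.04 + 1971.35 + 1117.62 + 1011.76 + 1104.34 + 1599.83 + 1334.09 + 1472.45 + 1946.64 + 1503.95 + 1325.60 = 19008.57, so n·x̄ = 19008.57.
σ₀² = 334.32² = 111769.8624, σ² = 297.20² = 88327.84; σ² + n·σ₀² = 88327.84 + 13·111769.8624 = 1541336.0512.
Posterior mean = (μ₀/σ₀² + n·x̄/σ²)/(1/σ₀² + n/σ²) = (σ²·μ₀ + σ₀²·n·x̄)/(σ² + n·σ₀²) = (88327.84·1408.21 + 111769.8624·19008.57)/1541336.0512 = 2248969400.887168/1541336.0512 = 1459.1039.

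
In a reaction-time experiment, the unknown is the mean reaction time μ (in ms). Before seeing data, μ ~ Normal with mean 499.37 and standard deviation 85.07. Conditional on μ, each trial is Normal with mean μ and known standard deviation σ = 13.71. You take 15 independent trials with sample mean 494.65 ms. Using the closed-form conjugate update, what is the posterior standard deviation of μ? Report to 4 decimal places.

For Normal data with known variance σ², a Normal(μ₀, σ₀²) prior on μ is conjugate. Posterior precision = 1/σ₀² + n/σ²; posterior mean is the precision-weighted average of μ₀ and x̄.
σ₀² = 85.07² = 7236.9049, σ² = 13.71² = 187.9641; σ² + n·σ₀² = 187.9641 + 15·7236.9049 = 108741.5376.
Posterior precision = 1/σ₀² + n/σ² = 1/7236.9049 + 15/187.9641 = (σ² + n·σ₀²)/(σ₀²σ²) = 108741.5376/(7236.9049·187.9641); posterior variance σₙ² = σ₀²σ²/(σ² + n·σ₀²) = 7236.9049·187.9641/108741.5376 = 12.509280.
Posterior SD = √σₙ² = √(7236.9049·187.9641/108741.5376) = 3.5368.

3.5368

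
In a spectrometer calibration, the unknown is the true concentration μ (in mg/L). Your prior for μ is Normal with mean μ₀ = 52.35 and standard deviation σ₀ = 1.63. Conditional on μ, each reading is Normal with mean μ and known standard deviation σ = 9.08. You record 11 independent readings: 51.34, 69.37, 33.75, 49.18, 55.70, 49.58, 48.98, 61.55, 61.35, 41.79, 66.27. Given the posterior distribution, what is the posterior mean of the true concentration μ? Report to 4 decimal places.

For Normal data with known variance σ², a Normal(μ₀, σ₀²) prior on μ is conjugate. Posterior precision = 1/σ₀² + n/σ²; posterior mean is the precision-weighted average of μ₀ and x̄.
Σxᵢ = 51.34 + 69.37 + 33.75 + 49.18 + 55.70 + 49.58 + 48.98 + 61.55 + 61.35 + 41.79 + 66.27 = 588.86, so n·x̄ = 588.86.
σ₀² = 1.63² = 2.6569, σ² = 9.08² = 82.4464; σ² + n·σ₀² = 82.4464 + 11·2.6569 = 111.6723.
Posterior mean = (μ₀/σ₀² + n·x̄/σ²)/(1/σ₀² + n/σ²) = (σ²·μ₀ + σ₀²·n·x̄)/(σ² + n·σ₀²) = (82.4464·52.35 + 2.6569·588.86)/111.6723 = 5880.611174/111.6723 = 52.6595.

52.6595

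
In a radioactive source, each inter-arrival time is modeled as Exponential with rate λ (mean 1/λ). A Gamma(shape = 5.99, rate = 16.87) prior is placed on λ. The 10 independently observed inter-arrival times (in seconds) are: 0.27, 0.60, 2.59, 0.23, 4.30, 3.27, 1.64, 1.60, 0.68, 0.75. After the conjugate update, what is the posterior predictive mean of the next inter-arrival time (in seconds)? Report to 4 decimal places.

With a Gamma(shape α, rate β) prior on the exponential rate λ, the posterior after n observations with total T = Σxᵢ is Gamma(α+n, β+T).
Sum of observations T = 15.93 seconds; n = 10.
Posterior: Gamma(5.99+10, 16.87+15.93) = Gamma(15.99, 32.80).
The predictive distribution for the next observation is Lomax; its mean is β/(α−1) = 32.80/14.99 = 2.1881.

2.1881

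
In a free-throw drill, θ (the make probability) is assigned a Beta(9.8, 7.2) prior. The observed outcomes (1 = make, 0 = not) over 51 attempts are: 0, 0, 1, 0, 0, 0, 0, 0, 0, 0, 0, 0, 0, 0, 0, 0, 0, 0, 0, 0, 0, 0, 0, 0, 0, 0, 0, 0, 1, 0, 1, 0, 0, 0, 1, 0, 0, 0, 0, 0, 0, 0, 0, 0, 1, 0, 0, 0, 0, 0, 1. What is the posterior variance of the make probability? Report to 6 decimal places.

0.002585

The Beta prior is conjugate to a Binomial/Bernoulli likelihood; the update adds successes to α and failures to β.
Posterior: Beta(α+k, β+n−k) = Beta(9.8+6, 7.2+45) = Beta(15.8, 52.2).
Var = αβ/((α+β)²(α+β+1)) = 15.8·52.2/(68.0²·69.0) = 0.002585.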